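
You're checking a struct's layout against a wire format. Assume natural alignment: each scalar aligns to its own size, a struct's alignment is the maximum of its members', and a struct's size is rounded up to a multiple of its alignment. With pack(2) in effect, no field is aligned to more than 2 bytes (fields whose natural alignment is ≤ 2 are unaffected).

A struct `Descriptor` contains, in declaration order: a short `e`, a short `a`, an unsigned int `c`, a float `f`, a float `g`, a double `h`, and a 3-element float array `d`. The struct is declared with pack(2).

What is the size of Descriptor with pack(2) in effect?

36

0..2  e  (2B, 2-aligned)
2..4  a  (2B, 2-aligned)
4..8  c  (4B, 2-aligned)
8..12  f  (4B, 2-aligned)
12..16  g  (4B, 2-aligned)
16..24  h  (8B, 2-aligned)
24..36  d  (12B, 2-aligned)
sizeof = 36, alignof = 2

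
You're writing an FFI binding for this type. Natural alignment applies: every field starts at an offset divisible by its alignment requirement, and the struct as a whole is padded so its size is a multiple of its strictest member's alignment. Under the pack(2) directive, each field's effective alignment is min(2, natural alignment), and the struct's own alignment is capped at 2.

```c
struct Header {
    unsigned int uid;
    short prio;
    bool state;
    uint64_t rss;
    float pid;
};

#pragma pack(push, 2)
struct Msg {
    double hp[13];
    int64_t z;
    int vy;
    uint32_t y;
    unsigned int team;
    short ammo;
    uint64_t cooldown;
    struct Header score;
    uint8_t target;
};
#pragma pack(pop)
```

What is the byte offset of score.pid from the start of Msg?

150

Header: @0: uid [4B, align 4] → 4; @4: prio [2B, align 2] → 6; @6: state [1B, align 1] → 7; +1 pad (align 8); @8: rss [8B, align 8] → 16; @16: pid [4B, align 4] → 20; +4 tail pad (align 8); size 24, align 8
@0: hp [104B, align 2] → 104
@104: z [8B, align 2] → 112
@112: vy [4B, align 2] → 116
@116: y [4B, align 2] → 120
@120: team [4B, align 2] → 124
@124: ammo [2B, align 2] → 126
@126: cooldown [8B, align 2] → 134
@134: score [24B, align 2] → 158
within Header: pid at 16
134 + 16 = 150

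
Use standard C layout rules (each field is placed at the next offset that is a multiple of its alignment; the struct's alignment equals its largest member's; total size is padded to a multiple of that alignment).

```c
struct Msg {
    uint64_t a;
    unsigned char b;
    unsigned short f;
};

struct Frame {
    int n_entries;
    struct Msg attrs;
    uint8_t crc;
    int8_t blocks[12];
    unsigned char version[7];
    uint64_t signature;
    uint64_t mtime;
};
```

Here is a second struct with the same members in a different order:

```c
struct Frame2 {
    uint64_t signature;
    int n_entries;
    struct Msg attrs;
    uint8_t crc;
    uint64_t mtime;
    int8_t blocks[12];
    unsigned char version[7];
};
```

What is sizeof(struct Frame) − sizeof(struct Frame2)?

-8

Msg: a at 0 (size 8, align 8) → ends 8; b at 8 (size 1, align 1) → ends 9; pad 1 to align 2 for f; f at 10 (size 2, align 2) → ends 12; tail pad 4 to reach multiple of 8; total 16 bytes, alignment 8
n_entries at 0 (size 4, align 4) → ends 4
pad 4 to align 8 for attrs
attrs at 8 (size 16, align 8) → ends 24
crc at 24 (size 1, align 1) → ends 25
blocks at 25 (size 12, align 1) → ends 37
version at 37 (size 7, align 1) → ends 44
pad 4 to align 8 for signature
signature at 48 (size 8, align 8) → ends 56
mtime at 56 (size 8, align 8) → ends 64
total 64 bytes, alignment 8
— Frame2 —
signature at 0 (size 8, align 8) → ends 8
n_entries at 8 (size 4, align 4) → ends 12
pad 4 to align 8 for attrs
attrs at 16 (size 16, align 8) → ends 32
crc at 32 (size 1, align 1) → ends 33
pad 7 to align 8 for mtime
mtime at 40 (size 8, align 8) → ends 48
blocks at 48 (size 12, align 1) → ends 60
version at 60 (size 7, align 1) → ends 67
tail pad 5 to reach multiple of 8
total 72 bytes, alignment 8
64 − 72 = -8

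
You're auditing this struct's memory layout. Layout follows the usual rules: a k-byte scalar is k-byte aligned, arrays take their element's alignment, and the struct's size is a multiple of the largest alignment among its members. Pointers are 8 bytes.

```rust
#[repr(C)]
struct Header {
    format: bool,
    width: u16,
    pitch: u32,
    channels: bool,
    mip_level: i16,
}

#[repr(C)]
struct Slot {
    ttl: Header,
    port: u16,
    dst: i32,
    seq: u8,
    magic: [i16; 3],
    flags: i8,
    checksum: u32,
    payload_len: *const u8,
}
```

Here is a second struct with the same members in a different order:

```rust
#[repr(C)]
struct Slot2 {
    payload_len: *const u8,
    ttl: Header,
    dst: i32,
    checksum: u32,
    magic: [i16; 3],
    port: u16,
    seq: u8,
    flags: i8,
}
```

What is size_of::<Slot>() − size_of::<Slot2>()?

8

Header: @0: format [1B, align 1] → 1; +1 pad (align 2); @2: width [2B, align 2] → 4; @4: pitch [4B, align 4] → 8; @8: channels [1B, align 1] → 9; +1 pad (align 2); @10: mip_level [2B, align 2] → 12; size 12, align 4
@0: ttl [12B, align 4] → 12
@12: port [2B, align 2] → 14
+2 pad (align 4)
@16: dst [4B, align 4] → 20
@20: seq [1B, align 1] → 21
+1 pad (align 2)
@22: magic [6B, align 2] → 28
@28: flags [1B, align 1] → 29
+3 pad (align 4)
@32: checksum [4B, align 4] → 36
+4 pad (align 8)
@40: payload_len [8B, align 8] → 48
size 48, align 8
— Slot2 —
@0: payload_len [8B, align 8] → 8
@8: ttl [12B, align 4] → 20
@20: dst [4B, align 4] → 24
@24: checksum [4B, align 4] → 28
@28: magic [6B, align 2] → 34
@34: port [2B, align 2] → 36
@36: seq [1B, align 1] → 37
@37: flags [1B, align 1] → 38
+2 tail pad (align 8)
size 40, align 8
48 − 40 = 8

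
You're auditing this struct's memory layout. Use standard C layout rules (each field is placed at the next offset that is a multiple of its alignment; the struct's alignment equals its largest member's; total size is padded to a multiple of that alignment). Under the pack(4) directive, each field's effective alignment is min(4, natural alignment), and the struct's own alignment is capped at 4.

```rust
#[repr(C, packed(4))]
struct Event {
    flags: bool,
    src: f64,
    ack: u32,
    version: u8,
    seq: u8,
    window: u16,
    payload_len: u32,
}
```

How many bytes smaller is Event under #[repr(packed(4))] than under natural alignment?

natural layout:
  @0: flags [1B, align 1] → 1
  +7 pad (align 8)
  @8: src [8B, align 8] → 16
  @16: ack [4B, align 4] → 20
  @20: version [1B, align 1] → 21
  @21: seq [1B, align 1] → 22
  @22: window [2B, align 2] → 24
  @24: payload_len [4B, align 4] → 28
  +4 tail pad (align 8)
  size 32, align 8
packed(4) layout:
  @0: flags [1B, align 1] → 1
  +3 pad (align 4)
  @4: src [8B, align 4] → 12
  @12: ack [4B, align 4] → 16
  @16: version [1B, align 1] → 17
  @17: seq [1B, align 1] → 18
  @18: window [2B, align 2] → 20
  @20: payload_len [4B, align 4] → 24
  size 24, align 4
32 − 24 = 8

8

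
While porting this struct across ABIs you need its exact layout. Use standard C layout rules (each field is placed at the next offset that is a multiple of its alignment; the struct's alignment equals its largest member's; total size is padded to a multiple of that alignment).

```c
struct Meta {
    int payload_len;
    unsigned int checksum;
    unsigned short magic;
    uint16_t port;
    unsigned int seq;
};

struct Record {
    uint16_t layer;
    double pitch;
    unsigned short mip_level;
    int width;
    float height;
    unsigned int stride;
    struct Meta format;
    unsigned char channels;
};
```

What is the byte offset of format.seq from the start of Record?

44

Meta: 0..4  payload_len  (4B, 4-aligned); 4..8  checksum  (4B, 4-aligned); 8..10  magic  (2B, 2-aligned); 10..12  port  (2B, 2-aligned); 12..16  seq  (4B, 4-aligned); sizeof = 16, alignof = 4
0..2  layer  (2B, 2-aligned)
2..8  -- padding (6B)
8..16  pitch  (8B, 8-aligned)
16..18  mip_level  (2B, 2-aligned)
18..20  -- padding (2B)
20..24  width  (4B, 4-aligned)
24..28  height  (4B, 4-aligned)
28..32  stride  (4B, 4-aligned)
32..48  format  (16B, 4-aligned)
within Meta: seq at 12
32 + 12 = 44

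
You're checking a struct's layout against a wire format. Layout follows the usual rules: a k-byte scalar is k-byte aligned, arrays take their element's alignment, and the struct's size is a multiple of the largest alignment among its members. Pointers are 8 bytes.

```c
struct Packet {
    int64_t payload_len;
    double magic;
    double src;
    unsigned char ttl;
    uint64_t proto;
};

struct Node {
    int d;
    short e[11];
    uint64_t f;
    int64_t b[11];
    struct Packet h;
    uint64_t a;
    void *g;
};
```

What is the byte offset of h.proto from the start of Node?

Packet: @0: payload_len [8B, align 8] → 8; @8: magic [8B, align 8] → 16; @16: src [8B, align 8] → 24; @24: ttl [1B, align 1] → 25; +7 pad (align 8); @32: proto [8B, align 8] → 40; size 40, align 8
@0: d [4B, align 4] → 4
@4: e [22B, align 2] → 26
+6 pad (align 8)
@32: f [8B, align 8] → 40
@40: b [88B, align 8] → 128
@128: h [40B, align 8] → 168
within Packet: proto at 32
128 + 32 = 160

160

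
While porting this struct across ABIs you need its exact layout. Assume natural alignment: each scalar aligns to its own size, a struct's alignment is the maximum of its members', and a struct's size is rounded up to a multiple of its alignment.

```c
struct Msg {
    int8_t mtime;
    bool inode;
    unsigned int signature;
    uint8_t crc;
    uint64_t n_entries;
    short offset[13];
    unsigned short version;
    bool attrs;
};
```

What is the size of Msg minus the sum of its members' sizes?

12

@0: mtime [1B, align 1] → 1
@1: inode [1B, align 1] → 2
+2 pad (align 4)
@4: signature [4B, align 4] → 8
@8: crc [1B, align 1] → 9
+7 pad (align 8)
@16: n_entries [8B, align 8] → 24
@24: offset [26B, align 2] → 50
@50: version [2B, align 2] → 52
@52: attrs [1B, align 1] → 53
+3 tail pad (align 8)
size 56, align 8
data bytes 44, size 56 → padding 12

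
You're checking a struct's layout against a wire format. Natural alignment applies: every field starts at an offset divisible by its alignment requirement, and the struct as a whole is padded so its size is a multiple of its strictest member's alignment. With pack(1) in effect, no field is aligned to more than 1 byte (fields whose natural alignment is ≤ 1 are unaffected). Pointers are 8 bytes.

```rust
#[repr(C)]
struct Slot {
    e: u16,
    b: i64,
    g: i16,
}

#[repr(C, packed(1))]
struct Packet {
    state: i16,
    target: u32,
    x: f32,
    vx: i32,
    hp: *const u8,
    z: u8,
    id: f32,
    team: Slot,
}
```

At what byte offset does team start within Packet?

Slot: 0..2  e  (2B, 2-aligned); 2..8  -- padding (6B); 8..16  b  (8B, 8-aligned); 16..18  g  (2B, 2-aligned); 18..24  -- tail padding (6B); sizeof = 24, alignof = 8
0..2  state  (2B, 1-aligned)
2..6  target  (4B, 1-aligned)
6..10  x  (4B, 1-aligned)
10..14  vx  (4B, 1-aligned)
14..22  hp  (8B, 1-aligned)
22..23  z  (1B, 1-aligned)
23..27  id  (4B, 1-aligned)
27..51  team  (24B, 1-aligned)

27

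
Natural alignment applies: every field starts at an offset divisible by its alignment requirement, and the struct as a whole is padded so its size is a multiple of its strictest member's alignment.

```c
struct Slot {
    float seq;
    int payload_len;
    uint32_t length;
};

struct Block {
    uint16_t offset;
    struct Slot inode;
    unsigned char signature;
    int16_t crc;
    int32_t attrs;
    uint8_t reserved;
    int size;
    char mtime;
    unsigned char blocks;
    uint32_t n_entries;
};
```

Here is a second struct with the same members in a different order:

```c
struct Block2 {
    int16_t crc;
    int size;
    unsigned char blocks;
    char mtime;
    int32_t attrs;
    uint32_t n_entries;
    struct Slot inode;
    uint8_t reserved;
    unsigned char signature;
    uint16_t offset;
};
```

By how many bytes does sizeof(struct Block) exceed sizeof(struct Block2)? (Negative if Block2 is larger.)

4

Slot: 0..4  seq  (4B, 4-aligned); 4..8  payload_len  (4B, 4-aligned); 8..12  length  (4B, 4-aligned); sizeof = 12, alignof = 4
0..2  offset  (2B, 2-aligned)
2..4  -- padding (2B)
4..16  inode  (12B, 4-aligned)
16..17  signature  (1B, 1-aligned)
17..18  -- padding (1B)
18..20  crc  (2B, 2-aligned)
20..24  attrs  (4B, 4-aligned)
24..25  reserved  (1B, 1-aligned)
25..28  -- padding (3B)
28..32  size  (4B, 4-aligned)
32..33  mtime  (1B, 1-aligned)
33..34  blocks  (1B, 1-aligned)
34..36  -- padding (2B)
36..40  n_entries  (4B, 4-aligned)
sizeof = 40, alignof = 4
— Block2 —
0..2  crc  (2B, 2-aligned)
2..4  -- padding (2B)
4..8  size  (4B, 4-aligned)
8..9  blocks  (1B, 1-aligned)
9..10  mtime  (1B, 1-aligned)
10..12  -- padding (2B)
12..16  attrs  (4B, 4-aligned)
16..20  n_entries  (4B, 4-aligned)
20..32  inode  (12B, 4-aligned)
32..33  reserved  (1B, 1-aligned)
33..34  signature  (1B, 1-aligned)
34..36  offset  (2B, 2-aligned)
sizeof = 36, alignof = 4
40 − 36 = 4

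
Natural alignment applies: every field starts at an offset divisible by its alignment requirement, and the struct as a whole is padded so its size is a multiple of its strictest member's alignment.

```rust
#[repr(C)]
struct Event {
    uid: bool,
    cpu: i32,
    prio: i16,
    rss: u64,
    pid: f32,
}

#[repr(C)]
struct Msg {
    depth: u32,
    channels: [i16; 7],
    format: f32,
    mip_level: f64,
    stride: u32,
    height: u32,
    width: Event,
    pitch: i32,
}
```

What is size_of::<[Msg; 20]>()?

Event: @0: uid [1B, align 1] → 1; +3 pad (align 4); @4: cpu [4B, align 4] → 8; @8: prio [2B, align 2] → 10; +6 pad (align 8); @16: rss [8B, align 8] → 24; @24: pid [4B, align 4] → 28; +4 tail pad (align 8); size 32, align 8
@0: depth [4B, align 4] → 4
@4: channels [14B, align 2] → 18
+2 pad (align 4)
@20: format [4B, align 4] → 24
@24: mip_level [8B, align 8] → 32
@32: stride [4B, align 4] → 36
@36: height [4B, align 4] → 40
@40: width [32B, align 8] → 72
@72: pitch [4B, align 4] → 76
+4 tail pad (align 8)
size 80, align 8
array of 20: 20 × 80 = 1600

1600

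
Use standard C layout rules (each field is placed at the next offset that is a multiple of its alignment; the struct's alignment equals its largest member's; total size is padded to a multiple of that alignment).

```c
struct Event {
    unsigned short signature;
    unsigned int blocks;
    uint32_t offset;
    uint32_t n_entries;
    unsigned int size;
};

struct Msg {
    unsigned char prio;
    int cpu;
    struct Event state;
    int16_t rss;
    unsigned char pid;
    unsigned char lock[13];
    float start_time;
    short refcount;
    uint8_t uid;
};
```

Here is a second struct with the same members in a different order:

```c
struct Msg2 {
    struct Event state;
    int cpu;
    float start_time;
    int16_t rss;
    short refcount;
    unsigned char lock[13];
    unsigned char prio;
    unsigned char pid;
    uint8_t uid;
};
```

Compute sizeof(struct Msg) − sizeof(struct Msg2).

Event: @0: signature [2B, align 2] → 2; +2 pad (align 4); @4: blocks [4B, align 4] → 8; @8: offset [4B, align 4] → 12; @12: n_entries [4B, align 4] → 16; @16: size [4B, align 4] → 20; size 20, align 4
@0: prio [1B, align 1] → 1
+3 pad (align 4)
@4: cpu [4B, align 4] → 8
@8: state [20B, align 4] → 28
@28: rss [2B, align 2] → 30
@30: pid [1B, align 1] → 31
@31: lock [13B, align 1] → 44
@44: start_time [4B, align 4] → 48
@48: refcount [2B, align 2] → 50
@50: uid [1B, align 1] → 51
+1 tail pad (align 4)
size 52, align 4
— Msg2 —
@0: state [20B, align 4] → 20
@20: cpu [4B, align 4] → 24
@24: start_time [4B, align 4] → 28
@28: rss [2B, align 2] → 30
@30: refcount [2B, align 2] → 32
@32: lock [13B, align 1] → 45
@45: prio [1B, align 1] → 46
@46: pid [1B, align 1] → 47
@47: uid [1B, align 1] → 48
size 48, align 4
52 − 48 = 4

4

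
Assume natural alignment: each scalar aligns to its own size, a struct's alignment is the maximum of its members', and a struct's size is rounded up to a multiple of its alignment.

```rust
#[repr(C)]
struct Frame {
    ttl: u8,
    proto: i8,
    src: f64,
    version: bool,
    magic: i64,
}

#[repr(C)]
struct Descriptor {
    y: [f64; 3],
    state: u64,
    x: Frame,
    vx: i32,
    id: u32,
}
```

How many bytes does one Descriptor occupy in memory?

72

Frame: 0..1  ttl  (1B, 1-aligned); 1..2  proto  (1B, 1-aligned); 2..8  -- padding (6B); 8..16  src  (8B, 8-aligned); 16..17  version  (1B, 1-aligned); 17..24  -- padding (7B); 24..32  magic  (8B, 8-aligned); sizeof = 32, alignof = 8
0..24  y  (24B, 8-aligned)
24..32  state  (8B, 8-aligned)
32..64  x  (32B, 8-aligned)
64..68  vx  (4B, 4-aligned)
68..72  id  (4B, 4-aligned)
sizeof = 72, alignof = 8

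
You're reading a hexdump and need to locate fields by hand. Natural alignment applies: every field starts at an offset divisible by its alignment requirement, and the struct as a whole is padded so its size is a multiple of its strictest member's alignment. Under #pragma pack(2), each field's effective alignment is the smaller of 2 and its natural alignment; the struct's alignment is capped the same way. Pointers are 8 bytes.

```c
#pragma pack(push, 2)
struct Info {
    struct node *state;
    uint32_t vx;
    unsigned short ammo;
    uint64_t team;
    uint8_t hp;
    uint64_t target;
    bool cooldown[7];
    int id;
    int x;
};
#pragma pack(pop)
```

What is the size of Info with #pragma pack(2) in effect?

@0: state [8B, align 2] → 8
@8: vx [4B, align 2] → 12
@12: ammo [2B, align 2] → 14
@14: team [8B, align 2] → 22
@22: hp [1B, align 1] → 23
+1 pad (align 2)
@24: target [8B, align 2] → 32
@32: cooldown [7B, align 1] → 39
+1 pad (align 2)
@40: id [4B, align 2] → 44
@44: x [4B, align 2] → 48
size 48, align 2

48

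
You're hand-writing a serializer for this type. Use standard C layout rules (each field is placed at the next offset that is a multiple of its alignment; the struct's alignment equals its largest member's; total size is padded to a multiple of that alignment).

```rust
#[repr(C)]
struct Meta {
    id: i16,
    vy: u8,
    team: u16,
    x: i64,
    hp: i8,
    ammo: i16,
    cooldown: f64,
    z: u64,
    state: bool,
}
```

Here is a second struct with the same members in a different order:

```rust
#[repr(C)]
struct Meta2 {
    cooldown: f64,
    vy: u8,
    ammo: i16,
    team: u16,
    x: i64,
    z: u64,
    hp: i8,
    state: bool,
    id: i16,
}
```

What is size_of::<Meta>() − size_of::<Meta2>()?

@0: id [2B, align 2] → 2
@2: vy [1B, align 1] → 3
+1 pad (align 2)
@4: team [2B, align 2] → 6
+2 pad (align 8)
@8: x [8B, align 8] → 16
@16: hp [1B, align 1] → 17
+1 pad (align 2)
@18: ammo [2B, align 2] → 20
+4 pad (align 8)
@24: cooldown [8B, align 8] → 32
@32: z [8B, align 8] → 40
@40: state [1B, align 1] → 41
+7 tail pad (align 8)
size 48, align 8
— Meta2 —
@0: cooldown [8B, align 8] → 8
@8: vy [1B, align 1] → 9
+1 pad (align 2)
@10: ammo [2B, align 2] → 12
@12: team [2B, align 2] → 14
+2 pad (align 8)
@16: x [8B, align 8] → 24
@24: z [8B, align 8] → 32
@32: hp [1B, align 1] → 33
@33: state [1B, align 1] → 34
@34: id [2B, align 2] → 36
+4 tail pad (align 8)
size 40, align 8
48 − 40 = 8

8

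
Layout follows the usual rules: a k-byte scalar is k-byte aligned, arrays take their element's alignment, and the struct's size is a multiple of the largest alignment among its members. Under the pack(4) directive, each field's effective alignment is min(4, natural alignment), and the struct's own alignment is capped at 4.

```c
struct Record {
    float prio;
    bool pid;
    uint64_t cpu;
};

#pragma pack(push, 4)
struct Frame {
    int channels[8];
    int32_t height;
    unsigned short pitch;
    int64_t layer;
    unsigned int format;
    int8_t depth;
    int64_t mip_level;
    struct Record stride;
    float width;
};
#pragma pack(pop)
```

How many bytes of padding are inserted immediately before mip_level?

3

Record: 0..4  prio  (4B, 4-aligned); 4..5  pid  (1B, 1-aligned); 5..8  -- padding (3B); 8..16  cpu  (8B, 8-aligned); sizeof = 16, alignof = 8
0..32  channels  (32B, 4-aligned)
32..36  height  (4B, 4-aligned)
36..38  pitch  (2B, 2-aligned)
38..40  -- padding (2B)
40..48  layer  (8B, 4-aligned)
48..52  format  (4B, 4-aligned)
52..53  depth  (1B, 1-aligned)
53..56  -- padding (3B)
56..64  mip_level  (8B, 4-aligned)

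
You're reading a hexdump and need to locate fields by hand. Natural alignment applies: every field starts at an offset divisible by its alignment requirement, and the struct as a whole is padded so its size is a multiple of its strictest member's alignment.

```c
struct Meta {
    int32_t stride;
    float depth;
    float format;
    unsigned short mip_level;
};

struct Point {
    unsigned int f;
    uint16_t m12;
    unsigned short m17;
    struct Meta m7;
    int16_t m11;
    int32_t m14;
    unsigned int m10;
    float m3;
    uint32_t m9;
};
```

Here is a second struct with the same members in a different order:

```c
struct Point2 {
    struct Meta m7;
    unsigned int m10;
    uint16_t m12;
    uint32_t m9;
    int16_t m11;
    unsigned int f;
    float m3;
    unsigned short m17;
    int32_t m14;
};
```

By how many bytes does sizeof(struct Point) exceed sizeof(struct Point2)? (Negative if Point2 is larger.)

Meta: stride at 0 (size 4, align 4) → ends 4; depth at 4 (size 4, align 4) → ends 8; format at 8 (size 4, align 4) → ends 12; mip_level at 12 (size 2, align 2) → ends 14; tail pad 2 to reach multiple of 4; total 16 bytes, alignment 4
f at 0 (size 4, align 4) → ends 4
m12 at 4 (size 2, align 2) → ends 6
m17 at 6 (size 2, align 2) → ends 8
m7 at 8 (size 16, align 4) → ends 24
m11 at 24 (size 2, align 2) → ends 26
pad 2 to align 4 for m14
m14 at 28 (size 4, align 4) → ends 32
m10 at 32 (size 4, align 4) → ends 36
m3 at 36 (size 4, align 4) → ends 40
m9 at 40 (size 4, align 4) → ends 44
total 44 bytes, alignment 4
— Point2 —
m7 at 0 (size 16, align 4) → ends 16
m10 at 16 (size 4, align 4) → ends 20
m12 at 20 (size 2, align 2) → ends 22
pad 2 to align 4 for m9
m9 at 24 (size 4, align 4) → ends 28
m11 at 28 (size 2, align 2) → ends 30
pad 2 to align 4 for f
f at 32 (size 4, align 4) → ends 36
m3 at 36 (size 4, align 4) → ends 40
m17 at 40 (size 2, align 2) → ends 42
pad 2 to align 4 for m14
m14 at 44 (size 4, align 4) → ends 48
total 48 bytes, alignment 4
44 − 48 = -4

-4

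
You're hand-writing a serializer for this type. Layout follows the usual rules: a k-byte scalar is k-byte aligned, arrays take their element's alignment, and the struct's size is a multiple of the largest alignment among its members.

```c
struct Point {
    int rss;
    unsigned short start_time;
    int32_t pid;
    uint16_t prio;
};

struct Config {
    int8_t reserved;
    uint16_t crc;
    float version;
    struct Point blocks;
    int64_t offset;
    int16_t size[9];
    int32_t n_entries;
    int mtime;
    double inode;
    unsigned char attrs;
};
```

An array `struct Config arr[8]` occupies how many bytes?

640

Point: rss at 0 (size 4, align 4) → ends 4; start_time at 4 (size 2, align 2) → ends 6; pad 2 to align 4 for pid; pid at 8 (size 4, align 4) → ends 12; prio at 12 (size 2, align 2) → ends 14; tail pad 2 to reach multiple of 4; total 16 bytes, alignment 4
reserved at 0 (size 1, align 1) → ends 1
pad 1 to align 2 for crc
crc at 2 (size 2, align 2) → ends 4
version at 4 (size 4, align 4) → ends 8
blocks at 8 (size 16, align 4) → ends 24
offset at 24 (size 8, align 8) → ends 32
size at 32 (size 18, align 2) → ends 50
pad 2 to align 4 for n_entries
n_entries at 52 (size 4, align 4) → ends 56
mtime at 56 (size 4, align 4) → ends 60
pad 4 to align 8 for inode
inode at 64 (size 8, align 8) → ends 72
attrs at 72 (size 1, align 1) → ends 73
tail pad 7 to reach multiple of 8
total 80 bytes, alignment 8
array of 8: 8 × 80 = 640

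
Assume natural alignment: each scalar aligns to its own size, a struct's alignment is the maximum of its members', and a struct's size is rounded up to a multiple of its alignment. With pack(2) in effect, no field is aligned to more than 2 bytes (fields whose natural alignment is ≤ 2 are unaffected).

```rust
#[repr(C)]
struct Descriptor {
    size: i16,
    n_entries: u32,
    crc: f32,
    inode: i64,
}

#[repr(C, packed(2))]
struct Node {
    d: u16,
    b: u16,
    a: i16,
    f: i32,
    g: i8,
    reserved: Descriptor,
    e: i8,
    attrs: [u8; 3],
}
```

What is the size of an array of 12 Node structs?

Descriptor: 0..2  size  (2B, 2-aligned); 2..4  -- padding (2B); 4..8  n_entries  (4B, 4-aligned); 8..12  crc  (4B, 4-aligned); 12..16  -- padding (4B); 16..24  inode  (8B, 8-aligned); sizeof = 24, alignof = 8
0..2  d  (2B, 2-aligned)
2..4  b  (2B, 2-aligned)
4..6  a  (2B, 2-aligned)
6..10  f  (4B, 2-aligned)
10..11  g  (1B, 1-aligned)
11..12  -- padding (1B)
12..36  reserved  (24B, 2-aligned)
36..37  e  (1B, 1-aligned)
37..40  attrs  (3B, 1-aligned)
sizeof = 40, alignof = 2
array of 12: 12 × 40 = 480

480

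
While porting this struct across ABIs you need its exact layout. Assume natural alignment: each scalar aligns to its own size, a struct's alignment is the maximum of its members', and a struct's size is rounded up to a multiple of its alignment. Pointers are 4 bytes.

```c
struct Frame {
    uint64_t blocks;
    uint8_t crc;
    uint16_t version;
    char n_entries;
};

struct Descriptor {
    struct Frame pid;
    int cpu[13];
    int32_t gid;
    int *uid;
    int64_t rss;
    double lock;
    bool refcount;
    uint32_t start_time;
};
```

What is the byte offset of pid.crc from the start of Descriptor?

Frame: @0: blocks [8B, align 8] → 8; @8: crc [1B, align 1] → 9; +1 pad (align 2); @10: version [2B, align 2] → 12; @12: n_entries [1B, align 1] → 13; +3 tail pad (align 8); size 16, align 8
@0: pid [16B, align 8] → 16
within Frame: crc at 8
0 + 8 = 8

8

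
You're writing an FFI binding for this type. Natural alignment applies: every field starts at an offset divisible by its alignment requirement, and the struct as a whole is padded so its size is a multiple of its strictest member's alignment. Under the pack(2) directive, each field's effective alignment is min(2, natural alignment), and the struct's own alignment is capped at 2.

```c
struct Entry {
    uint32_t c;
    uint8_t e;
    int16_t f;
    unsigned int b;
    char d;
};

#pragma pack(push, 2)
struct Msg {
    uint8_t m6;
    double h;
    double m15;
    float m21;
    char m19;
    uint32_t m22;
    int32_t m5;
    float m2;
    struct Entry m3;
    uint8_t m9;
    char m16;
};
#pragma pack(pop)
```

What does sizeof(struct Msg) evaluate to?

Entry: c at 0 (size 4, align 4) → ends 4; e at 4 (size 1, align 1) → ends 5; pad 1 to align 2 for f; f at 6 (size 2, align 2) → ends 8; b at 8 (size 4, align 4) → ends 12; d at 12 (size 1, align 1) → ends 13; tail pad 3 to reach multiple of 4; total 16 bytes, alignment 4
m6 at 0 (size 1, align 1) → ends 1
pad 1 to align 2 for h
h at 2 (size 8, align 2) → ends 10
m15 at 10 (size 8, align 2) → ends 18
m21 at 18 (size 4, align 2) → ends 22
m19 at 22 (size 1, align 1) → ends 23
pad 1 to align 2 for m22
m22 at 24 (size 4, align 2) → ends 28
m5 at 28 (size 4, align 2) → ends 32
m2 at 32 (size 4, align 2) → ends 36
m3 at 36 (size 16, align 2) → ends 52
m9 at 52 (size 1, align 1) → ends 53
m16 at 53 (size 1, align 1) → ends 54
total 54 bytes, alignment 2

54 bytes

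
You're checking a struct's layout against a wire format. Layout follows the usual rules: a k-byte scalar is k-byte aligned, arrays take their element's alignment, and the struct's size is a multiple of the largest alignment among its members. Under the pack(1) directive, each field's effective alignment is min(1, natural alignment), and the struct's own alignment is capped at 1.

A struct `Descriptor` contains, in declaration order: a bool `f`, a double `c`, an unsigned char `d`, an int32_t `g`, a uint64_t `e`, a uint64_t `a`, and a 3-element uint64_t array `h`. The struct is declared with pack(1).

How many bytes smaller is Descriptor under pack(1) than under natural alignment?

natural layout:
  @0: f [1B, align 1] → 1
  +7 pad (align 8)
  @8: c [8B, align 8] → 16
  @16: d [1B, align 1] → 17
  +3 pad (align 4)
  @20: g [4B, align 4] → 24
  @24: e [8B, align 8] → 32
  @32: a [8B, align 8] → 40
  @40: h [24B, align 8] → 64
  size 64, align 8
packed(1) layout:
  @0: f [1B, align 1] → 1
  @1: c [8B, align 1] → 9
  @9: d [1B, align 1] → 10
  @10: g [4B, align 1] → 14
  @14: e [8B, align 1] → 22
  @22: a [8B, align 1] → 30
  @30: h [24B, align 1] → 54
  size 54, align 1
64 − 54 = 10

10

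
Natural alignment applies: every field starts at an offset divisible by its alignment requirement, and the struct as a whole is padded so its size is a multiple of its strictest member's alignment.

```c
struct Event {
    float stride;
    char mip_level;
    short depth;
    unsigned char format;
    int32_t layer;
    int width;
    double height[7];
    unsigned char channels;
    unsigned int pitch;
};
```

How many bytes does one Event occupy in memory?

88

@0: stride [4B, align 4] → 4
@4: mip_level [1B, align 1] → 5
+1 pad (align 2)
@6: depth [2B, align 2] → 8
@8: format [1B, align 1] → 9
+3 pad (align 4)
@12: layer [4B, align 4] → 16
@16: width [4B, align 4] → 20
+4 pad (align 8)
@24: height [56B, align 8] → 80
@80: channels [1B, align 1] → 81
+3 pad (align 4)
@84: pitch [4B, align 4] → 88
size 88, align 8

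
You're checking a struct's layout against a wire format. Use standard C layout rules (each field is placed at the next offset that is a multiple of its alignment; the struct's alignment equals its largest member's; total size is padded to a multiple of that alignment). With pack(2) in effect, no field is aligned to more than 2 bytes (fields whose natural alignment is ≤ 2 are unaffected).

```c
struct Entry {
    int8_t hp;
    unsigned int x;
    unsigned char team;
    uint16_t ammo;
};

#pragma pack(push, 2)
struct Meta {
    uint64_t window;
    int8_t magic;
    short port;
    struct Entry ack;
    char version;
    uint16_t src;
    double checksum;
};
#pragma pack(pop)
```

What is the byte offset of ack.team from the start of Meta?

Entry: @0: hp [1B, align 1] → 1; +3 pad (align 4); @4: x [4B, align 4] → 8; @8: team [1B, align 1] → 9; +1 pad (align 2); @10: ammo [2B, align 2] → 12; size 12, align 4
@0: window [8B, align 2] → 8
@8: magic [1B, align 1] → 9
+1 pad (align 2)
@10: port [2B, align 2] → 12
@12: ack [12B, align 2] → 24
within Entry: team at 8
12 + 8 = 20

20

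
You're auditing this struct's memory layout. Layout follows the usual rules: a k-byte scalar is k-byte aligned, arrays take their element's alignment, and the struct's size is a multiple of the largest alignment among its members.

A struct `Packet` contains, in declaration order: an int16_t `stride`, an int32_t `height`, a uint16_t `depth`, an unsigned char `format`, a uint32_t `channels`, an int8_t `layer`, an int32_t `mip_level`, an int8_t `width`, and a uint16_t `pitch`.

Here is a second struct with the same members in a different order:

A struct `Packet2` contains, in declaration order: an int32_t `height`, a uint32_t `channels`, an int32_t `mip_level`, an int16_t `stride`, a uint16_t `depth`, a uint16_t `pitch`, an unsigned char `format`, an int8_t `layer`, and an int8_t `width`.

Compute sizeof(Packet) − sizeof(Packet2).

0..2  stride  (2B, 2-aligned)
2..4  -- padding (2B)
4..8  height  (4B, 4-aligned)
8..10  depth  (2B, 2-aligned)
10..11  format  (1B, 1-aligned)
11..12  -- padding (1B)
12..16  channels  (4B, 4-aligned)
16..17  layer  (1B, 1-aligned)
17..20  -- padding (3B)
20..24  mip_level  (4B, 4-aligned)
24..25  width  (1B, 1-aligned)
25..26  -- padding (1B)
26..28  pitch  (2B, 2-aligned)
sizeof = 28, alignof = 4
— Packet2 —
0..4  height  (4B, 4-aligned)
4..8  channels  (4B, 4-aligned)
8..12  mip_level  (4B, 4-aligned)
12..14  stride  (2B, 2-aligned)
14..16  depth  (2B, 2-aligned)
16..18  pitch  (2B, 2-aligned)
18..19  format  (1B, 1-aligned)
19..20  layer  (1B, 1-aligned)
20..21  width  (1B, 1-aligned)
21..24  -- tail padding (3B)
sizeof = 24, alignof = 4
28 − 24 = 4

4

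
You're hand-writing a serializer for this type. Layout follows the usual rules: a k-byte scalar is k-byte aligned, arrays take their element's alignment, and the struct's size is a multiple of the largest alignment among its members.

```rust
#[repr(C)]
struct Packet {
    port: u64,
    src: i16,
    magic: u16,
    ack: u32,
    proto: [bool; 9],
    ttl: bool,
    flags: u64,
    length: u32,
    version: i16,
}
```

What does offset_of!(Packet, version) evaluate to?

@0: port [8B, align 8] → 8
@8: src [2B, align 2] → 10
@10: magic [2B, align 2] → 12
@12: ack [4B, align 4] → 16
@16: proto [9B, align 1] → 25
@25: ttl [1B, align 1] → 26
+6 pad (align 8)
@32: flags [8B, align 8] → 40
@40: length [4B, align 4] → 44
@44: version [2B, align 2] → 46

44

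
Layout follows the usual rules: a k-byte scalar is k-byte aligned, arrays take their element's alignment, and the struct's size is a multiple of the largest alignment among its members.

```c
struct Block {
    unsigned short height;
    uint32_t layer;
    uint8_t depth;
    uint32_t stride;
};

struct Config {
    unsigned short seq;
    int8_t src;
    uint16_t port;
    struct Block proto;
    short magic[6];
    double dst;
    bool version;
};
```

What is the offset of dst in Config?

40

Block: 0..2  height  (2B, 2-aligned); 2..4  -- padding (2B); 4..8  layer  (4B, 4-aligned); 8..9  depth  (1B, 1-aligned); 9..12  -- padding (3B); 12..16  stride  (4B, 4-aligned); sizeof = 16, alignof = 4
0..2  seq  (2B, 2-aligned)
2..3  src  (1B, 1-aligned)
3..4  -- padding (1B)
4..6  port  (2B, 2-aligned)
6..8  -- padding (2B)
8..24  proto  (16B, 4-aligned)
24..36  magic  (12B, 2-aligned)
36..40  -- padding (4B)
40..48  dst  (8B, 8-aligned)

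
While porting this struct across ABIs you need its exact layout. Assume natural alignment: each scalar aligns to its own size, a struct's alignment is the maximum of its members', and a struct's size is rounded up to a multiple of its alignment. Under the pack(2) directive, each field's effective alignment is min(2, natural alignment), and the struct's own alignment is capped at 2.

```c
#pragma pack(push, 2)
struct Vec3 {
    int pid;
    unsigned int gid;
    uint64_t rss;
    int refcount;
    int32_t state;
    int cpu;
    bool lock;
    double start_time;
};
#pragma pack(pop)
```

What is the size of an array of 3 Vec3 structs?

pid at 0 (size 4, align 2) → ends 4
gid at 4 (size 4, align 2) → ends 8
rss at 8 (size 8, align 2) → ends 16
refcount at 16 (size 4, align 2) → ends 20
state at 20 (size 4, align 2) → ends 24
cpu at 24 (size 4, align 2) → ends 28
lock at 28 (size 1, align 1) → ends 29
pad 1 to align 2 for start_time
start_time at 30 (size 8, align 2) → ends 38
total 38 bytes, alignment 2
array of 3: 3 × 38 = 114

114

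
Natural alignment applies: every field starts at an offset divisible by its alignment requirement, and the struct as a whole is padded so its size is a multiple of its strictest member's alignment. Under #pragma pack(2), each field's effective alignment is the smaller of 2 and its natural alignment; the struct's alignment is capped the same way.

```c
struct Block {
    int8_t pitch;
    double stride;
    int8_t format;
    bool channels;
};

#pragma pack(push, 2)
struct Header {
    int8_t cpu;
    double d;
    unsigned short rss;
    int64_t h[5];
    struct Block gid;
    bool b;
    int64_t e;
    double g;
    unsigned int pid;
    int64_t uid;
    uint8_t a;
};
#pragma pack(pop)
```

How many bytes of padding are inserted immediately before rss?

0

Block: 0..1  pitch  (1B, 1-aligned); 1..8  -- padding (7B); 8..16  stride  (8B, 8-aligned); 16..17  format  (1B, 1-aligned); 17..18  channels  (1B, 1-aligned); 18..24  -- tail padding (6B); sizeof = 24, alignof = 8
0..1  cpu  (1B, 1-aligned)
1..2  -- padding (1B)
2..10  d  (8B, 2-aligned)
10..12  rss  (2B, 2-aligned)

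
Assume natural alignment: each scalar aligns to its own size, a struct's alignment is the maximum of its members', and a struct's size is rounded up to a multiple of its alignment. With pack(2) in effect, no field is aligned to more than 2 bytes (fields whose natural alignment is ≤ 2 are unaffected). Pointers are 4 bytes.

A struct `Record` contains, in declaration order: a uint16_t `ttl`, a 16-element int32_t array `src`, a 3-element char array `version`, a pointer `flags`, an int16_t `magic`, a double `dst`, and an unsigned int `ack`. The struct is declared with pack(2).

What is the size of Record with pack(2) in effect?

0..2  ttl  (2B, 2-aligned)
2..66  src  (64B, 2-aligned)
66..69  version  (3B, 1-aligned)
69..70  -- padding (1B)
70..74  flags  (4B, 2-aligned)
74..76  magic  (2B, 2-aligned)
76..84  dst  (8B, 2-aligned)
84..88  ack  (4B, 2-aligned)
sizeof = 88, alignof = 2

88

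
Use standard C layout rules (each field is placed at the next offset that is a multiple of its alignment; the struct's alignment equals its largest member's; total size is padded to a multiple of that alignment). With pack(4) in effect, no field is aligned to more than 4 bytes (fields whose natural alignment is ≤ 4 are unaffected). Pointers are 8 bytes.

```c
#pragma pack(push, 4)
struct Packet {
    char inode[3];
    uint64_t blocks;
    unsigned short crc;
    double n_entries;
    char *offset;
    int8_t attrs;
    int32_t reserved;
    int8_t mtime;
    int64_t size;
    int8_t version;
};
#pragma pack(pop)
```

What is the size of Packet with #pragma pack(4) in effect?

@0: inode [3B, align 1] → 3
+1 pad (align 4)
@4: blocks [8B, align 4] → 12
@12: crc [2B, align 2] → 14
+2 pad (align 4)
@16: n_entries [8B, align 4] → 24
@24: offset [8B, align 4] → 32
@32: attrs [1B, align 1] → 33
+3 pad (align 4)
@36: reserved [4B, align 4] → 40
@40: mtime [1B, align 1] → 41
+3 pad (align 4)
@44: size [8B, align 4] → 52
@52: version [1B, align 1] → 53
+3 tail pad (align 4)
size 56, align 4

56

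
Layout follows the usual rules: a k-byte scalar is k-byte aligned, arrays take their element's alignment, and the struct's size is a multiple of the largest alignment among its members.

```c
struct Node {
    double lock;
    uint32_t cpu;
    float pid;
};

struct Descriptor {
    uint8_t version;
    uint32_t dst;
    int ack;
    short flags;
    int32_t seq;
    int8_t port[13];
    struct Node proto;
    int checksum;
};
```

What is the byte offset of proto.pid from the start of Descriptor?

52

Node: 0..8  lock  (8B, 8-aligned); 8..12  cpu  (4B, 4-aligned); 12..16  pid  (4B, 4-aligned); sizeof = 16, alignof = 8
0..1  version  (1B, 1-aligned)
1..4  -- padding (3B)
4..8  dst  (4B, 4-aligned)
8..12  ack  (4B, 4-aligned)
12..14  flags  (2B, 2-aligned)
14..16  -- padding (2B)
16..20  seq  (4B, 4-aligned)
20..33  port  (13B, 1-aligned)
33..40  -- padding (7B)
40..56  proto  (16B, 8-aligned)
within Node: pid at 12
40 + 12 = 52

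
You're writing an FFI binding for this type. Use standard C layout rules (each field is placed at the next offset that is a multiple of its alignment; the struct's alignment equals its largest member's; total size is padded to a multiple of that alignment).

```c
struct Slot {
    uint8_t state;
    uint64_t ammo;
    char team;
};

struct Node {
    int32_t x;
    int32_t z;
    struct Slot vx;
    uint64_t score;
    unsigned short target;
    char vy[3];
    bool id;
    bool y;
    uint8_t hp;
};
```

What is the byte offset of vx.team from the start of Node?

24

Slot: @0: state [1B, align 1] → 1; +7 pad (align 8); @8: ammo [8B, align 8] → 16; @16: team [1B, align 1] → 17; +7 tail pad (align 8); size 24, align 8
@0: x [4B, align 4] → 4
@4: z [4B, align 4] → 8
@8: vx [24B, align 8] → 32
within Slot: team at 16
8 + 16 = 24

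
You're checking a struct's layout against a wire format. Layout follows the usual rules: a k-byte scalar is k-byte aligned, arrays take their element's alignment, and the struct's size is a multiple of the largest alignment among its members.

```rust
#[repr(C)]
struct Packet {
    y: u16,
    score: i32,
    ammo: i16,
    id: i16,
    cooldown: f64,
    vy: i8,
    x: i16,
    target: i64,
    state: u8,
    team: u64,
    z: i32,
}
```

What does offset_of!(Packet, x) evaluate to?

0..2  y  (2B, 2-aligned)
2..4  -- padding (2B)
4..8  score  (4B, 4-aligned)
8..10  ammo  (2B, 2-aligned)
10..12  id  (2B, 2-aligned)
12..16  -- padding (4B)
16..24  cooldown  (8B, 8-aligned)
24..25  vy  (1B, 1-aligned)
25..26  -- padding (1B)
26..28  x  (2B, 2-aligned)

26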